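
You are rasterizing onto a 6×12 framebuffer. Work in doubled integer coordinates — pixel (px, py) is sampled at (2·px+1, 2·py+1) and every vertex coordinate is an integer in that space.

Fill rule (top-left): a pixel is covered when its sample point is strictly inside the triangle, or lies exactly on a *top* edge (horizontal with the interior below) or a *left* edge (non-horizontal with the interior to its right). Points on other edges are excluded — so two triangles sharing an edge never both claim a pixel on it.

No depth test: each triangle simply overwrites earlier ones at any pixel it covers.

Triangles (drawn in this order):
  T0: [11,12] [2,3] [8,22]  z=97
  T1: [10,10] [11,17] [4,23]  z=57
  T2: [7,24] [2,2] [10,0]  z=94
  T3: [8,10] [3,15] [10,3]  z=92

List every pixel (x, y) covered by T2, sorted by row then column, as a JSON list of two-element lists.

T0:
  2·area = 117  (B↔C swapped to make it positive)
  edge (11, 12)→(8, 22): d=(-3,10) right/bottom  bias=-1
  edge (8, 22)→(2, 3): d=(-6,-19) top-left  bias=+0
  edge (2, 3)→(11, 12): d=(9,9) right/bottom  bias=-1
    (1,2)@(3, 5): e=[101,7,9] → #
    (2,2)@(5, 5): e=[81,45,-9] → ·
    (1,3)@(3, 7): e=[95,-5,27] → ·
    (2,3)@(5, 7): e=[75,33,9] → #
    (3,3)@(7, 7): e=[55,71,-9] → ·
    (2,4)@(5, 9): e=[69,21,27] → #
    (3,4)@(7, 9): e=[49,59,9] → #
    (4,4)@(9, 9): e=[29,97,-9] → ·
    (2,5)@(5, 11): e=[63,9,45] → #
    (4,5)@(9, 11): e=[23,85,9] → #
    (5,5)@(11, 11): e=[3,123,-9] → ·
    (2,6)@(5, 13): e=[57,-3,63] → ·
  covered (13 px):
    · · · · · ·
    · · · · · ·
    · # · · · ·
    · · # · · ·
    · · # # · ·
    · · # # # ·
    · · · # # ·
    · · · # # ·
    · · · # # ·
    · · · · · ·
    · · · · · ·
    · · · · · ·
T1:
  2·area = 55
  edge (10, 10)→(11, 17): d=(1,7) right/bottom  bias=-1
  edge (11, 17)→(4, 23): d=(-7,6) right/bottom  bias=-1
  edge (4, 23)→(10, 10): d=(6,-13) top-left  bias=+0
    (4,1)@(9, 3): e=[0,110,-55] → ·  [on edge]
    (4,6)@(9, 13): e=[10,40,5] → #
    (5,6)@(11, 13): e=[-4,28,31] → ·
    (4,7)@(9, 15): e=[12,26,17] → #
    (5,7)@(11, 15): e=[-2,14,43] → ·
    (3,8)@(7, 17): e=[28,24,3] → #
    (5,8)@(11, 17): e=[0,0,55] → ·  [on edge]
    (3,9)@(7, 19): e=[30,10,15] → #
    (4,9)@(9, 19): e=[16,-2,41] → ·
    (2,10)@(5, 21): e=[46,8,1] → #
    (3,10)@(7, 21): e=[32,-4,27] → ·
    (2,11)@(5, 23): e=[48,-6,13] → ·
  covered (6 px):
    · · · · · ·
    · · · · · ·
    · · · · · ·
    · · · · · ·
    · · · · · ·
    · · · · · ·
    · · · · # ·
    · · · · # ·
    · · · # # ·
    · · · # · ·
    · · # · · ·
    · · · · · ·
T2:
  2·area = 186
  edge (7, 24)→(2, 2): d=(-5,-22) top-left  bias=+0
  edge (2, 2)→(10, 0): d=(8,-2) top-left  bias=+0
  edge (10, 0)→(7, 24): d=(-3,24) right/bottom  bias=-1
    (3,0)@(7, 1): e=[115,2,69] → #
    (4,0)@(9, 1): e=[159,6,21] → #
    (5,0)@(11, 1): e=[203,10,-27] → ·
    (1,1)@(3, 3): e=[17,10,159] → #
    (2,1)@(5, 3): e=[61,14,111] → #
    (5,1)@(11, 3): e=[193,26,-33] → ·
    (1,2)@(3, 5): e=[7,26,153] → #
    (5,2)@(11, 5): e=[183,42,-39] → ·
    (1,3)@(3, 7): e=[-3,42,147] → ·
    (2,3)@(5, 7): e=[41,46,99] → #
    (5,3)@(11, 7): e=[173,58,-45] → ·
    (2,4)@(5, 9): e=[31,62,93] → #
  covered (25 px):
    · · · # # ·
    · # # # # ·
    · # # # # ·
    · · # # # ·
    · · # # · ·
    · · # # · ·
    · · # # · ·
    · · # # · ·
    · · · # · ·
    · · · # · ·
    · · · # · ·
    · · · # · ·
T3:
  2·area = 25
  edge (8, 10)→(3, 15): d=(-5,5) right/bottom  bias=-1
  edge (3, 15)→(10, 3): d=(7,-12) top-left  bias=+0
  edge (10, 3)→(8, 10): d=(-2,7) right/bottom  bias=-1
    (4,2)@(9, 5): e=[20,2,3] → #
    (5,2)@(11, 5): e=[10,26,-11] → ·
    (4,3)@(9, 7): e=[10,16,-1] → ·
    (5,3)@(11, 7): e=[0,40,-15] → ·  [on edge]
    (3,4)@(7, 9): e=[10,6,9] → #
    (4,4)@(9, 9): e=[0,30,-5] → ·  [on edge]
    (3,5)@(7, 11): e=[0,20,5] → ·  [on edge]
    (2,6)@(5, 13): e=[0,10,15] → ·  [on edge]
    (1,7)@(3, 15): e=[0,0,25] → ·  [on edge]
    (0,8)@(1, 17): e=[0,-10,35] → ·  [on edge]
  covered (2 px):
    · · · · · ·
    · · · · · ·
    · · · · # ·
    · · · · · ·
    · · · # · ·
    · · · · · ·
    · · · · · ·
    · · · · · ·
    · · · · · ·
    · · · · · ·
    · · · · · ·
    · · · · · ·

Answer: [[3,0],[4,0],[1,1],[2,1],[3,1],[4,1],[1,2],[2,2],[3,2],[4,2],[2,3],[3,3],[4,3],[2,4],[3,4],[2,5],[3,5],[2,6],[3,6],[2,7],[3,7],[3,8],[3,9],[3,10],[3,11]]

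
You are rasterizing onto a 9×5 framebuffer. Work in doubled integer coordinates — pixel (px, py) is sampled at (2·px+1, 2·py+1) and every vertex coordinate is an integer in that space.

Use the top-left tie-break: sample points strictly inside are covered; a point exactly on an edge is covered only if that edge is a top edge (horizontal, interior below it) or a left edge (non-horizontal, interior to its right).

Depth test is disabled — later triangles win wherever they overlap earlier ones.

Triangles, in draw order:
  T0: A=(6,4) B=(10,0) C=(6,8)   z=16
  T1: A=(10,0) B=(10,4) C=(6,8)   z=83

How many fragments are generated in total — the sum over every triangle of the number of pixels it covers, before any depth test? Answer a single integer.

T0:
  2·area = 16
  edge (6, 4)→(10, 0): d=(4,-4) top-left  bias=+0
  edge (10, 0)→(6, 8): d=(-4,8) right/bottom  bias=-1
  edge (6, 8)→(6, 4): d=(0,-4) top-left  bias=+0
    (4,0)@(9, 1): e=[0,4,12] → X  [on edge]
    (5,0)@(11, 1): e=[8,-12,20] → .
    (3,1)@(7, 3): e=[0,12,4] → X  [on edge]
    (4,1)@(9, 3): e=[8,-4,12] → .
    (2,2)@(5, 5): e=[0,20,-4] → .  [on edge]
    (3,2)@(7, 5): e=[8,4,4] → X
    (4,2)@(9, 5): e=[16,-12,12] → .
    (1,3)@(3, 7): e=[0,28,-12] → .  [on edge]
    (3,3)@(7, 7): e=[16,-4,4] → .
    (0,4)@(1, 9): e=[0,36,-20] → .  [on edge]
  covered (3 px):
    . . . . X . . . .
    . . . X . . . . .
    . . . X . . . . .
    . . . . . . . . .
    . . . . . . . . .
T1:
  2·area = 16
  edge (10, 0)→(10, 4): d=(0,4) right/bottom  bias=-1
  edge (10, 4)→(6, 8): d=(-4,4) right/bottom  bias=-1
  edge (6, 8)→(10, 0): d=(4,-8) top-left  bias=+0
    (6,0)@(13, 1): e=[-12,0,28] → .  [on edge]
    (4,1)@(9, 3): e=[4,8,4] → X
    (5,1)@(11, 3): e=[-4,0,20] → .  [on edge]
    (4,2)@(9, 5): e=[4,0,12] → .  [on edge]
    (3,3)@(7, 7): e=[12,0,4] → .  [on edge]
    (2,4)@(5, 9): e=[20,0,-4] → .  [on edge]
  covered (1 px):
    . . . . . . . . .
    . . . . X . . . .
    . . . . . . . . .
    . . . . . . . . .
    . . . . . . . . .

Answer: 4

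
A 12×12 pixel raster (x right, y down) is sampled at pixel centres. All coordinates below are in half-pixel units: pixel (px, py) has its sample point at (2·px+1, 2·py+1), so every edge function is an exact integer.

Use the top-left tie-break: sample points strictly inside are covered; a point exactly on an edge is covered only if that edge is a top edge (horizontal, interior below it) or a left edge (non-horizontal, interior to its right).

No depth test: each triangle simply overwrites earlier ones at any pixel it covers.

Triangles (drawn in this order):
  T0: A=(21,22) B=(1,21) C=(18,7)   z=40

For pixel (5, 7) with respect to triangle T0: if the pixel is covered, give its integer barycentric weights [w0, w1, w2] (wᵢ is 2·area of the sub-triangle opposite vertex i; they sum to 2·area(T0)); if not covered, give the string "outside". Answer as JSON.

T0:
  2·area = 297
  edge (21, 22)→(1, 21): d=(-20,-1) top-left  bias=+0
  edge (1, 21)→(18, 7): d=(17,-14) top-left  bias=+0
  edge (18, 7)→(21, 22): d=(3,15) right/bottom  bias=-1
    (8,4)@(17, 9): e=[256,20,21] → #
    (9,4)@(19, 9): e=[258,48,-9] → ·
    (7,5)@(15, 11): e=[214,26,57] → #
    (9,5)@(19, 11): e=[218,82,-3] → ·
    (5,6)@(11, 13): e=[170,4,123] → #
    (6,6)@(13, 13): e=[172,32,93] → #
    (9,6)@(19, 13): e=[178,116,3] → #
    (10,6)@(21, 13): e=[180,144,-27] → ·
    (4,7)@(9, 15): e=[128,10,159] → #
    (10,7)@(21, 15): e=[140,178,-21] → ·
    (3,8)@(7, 17): e=[86,16,195] → #
    (10,8)@(21, 17): e=[100,212,-15] → ·
    (0,10)@(1, 21): e=[0,0,297] → #  [on edge]
  covered (39 px):
    · · · · · · · · · · · ·
    · · · · · · · · · · · ·
    · · · · · · · · · · · ·
    · · · · · · · · · · · ·
    · · · · · · · · # · · ·
    · · · · · · · # # · · ·
    · · · · · # # # # # · ·
    · · · · # # # # # # · ·
    · · · # # # # # # # · ·
    · · # # # # # # # # · ·
    # # # # # # # # # # · ·
    · · · · · · · · · · · ·

Result: [38,129,130]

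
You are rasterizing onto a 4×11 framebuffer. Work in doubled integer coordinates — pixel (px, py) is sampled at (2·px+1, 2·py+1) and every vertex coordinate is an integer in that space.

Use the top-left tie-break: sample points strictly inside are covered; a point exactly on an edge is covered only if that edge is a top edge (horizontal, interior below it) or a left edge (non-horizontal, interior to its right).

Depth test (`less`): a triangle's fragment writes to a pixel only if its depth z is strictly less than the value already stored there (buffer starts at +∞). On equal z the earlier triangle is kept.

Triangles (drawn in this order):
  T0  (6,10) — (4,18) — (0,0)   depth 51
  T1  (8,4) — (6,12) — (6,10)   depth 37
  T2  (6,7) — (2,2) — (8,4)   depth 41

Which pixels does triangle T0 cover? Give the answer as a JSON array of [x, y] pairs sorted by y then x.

T0:
  2·area = 68
  edge (6, 10)→(4, 18): d=(-2,8) right/bottom  bias=-1
  edge (4, 18)→(0, 0): d=(-4,-18) top-left  bias=+0
  edge (0, 0)→(6, 10): d=(6,10) right/bottom  bias=-1
    (0,1)@(1, 3): e=[54,6,8] → █
    (1,1)@(3, 3): e=[38,42,-12] → ·
    (0,2)@(1, 5): e=[50,-2,20] → ·
    (1,2)@(3, 5): e=[34,34,0] → ·  [on edge]
    (1,3)@(3, 7): e=[30,26,12] → █
    (2,3)@(5, 7): e=[14,62,-8] → ·
    (1,4)@(3, 9): e=[26,18,24] → █
    (2,4)@(5, 9): e=[10,54,4] → █
    (3,4)@(7, 9): e=[-6,90,-16] → ·
    (1,5)@(3, 11): e=[22,10,36] → █
    (3,5)@(7, 11): e=[-10,82,-4] → ·
    (1,6)@(3, 13): e=[18,2,48] → █
  covered (8 px):
    · · · ·
    █ · · ·
    · · · ·
    · █ · ·
    · █ █ ·
    · █ █ ·
    · █ █ ·
    · · · ·
    · · · ·
    · · · ·
    · · · ·
T1:
  2·area = 4
  edge (8, 4)→(6, 12): d=(-2,8) right/bottom  bias=-1
  edge (6, 12)→(6, 10): d=(0,-2) top-left  bias=+0
  edge (6, 10)→(8, 4): d=(2,-6) top-left  bias=+0
    (3,3)@(7, 7): e=[2,2,0] → █  [on edge]
    (3,4)@(7, 9): e=[-2,2,4] → ·
    (2,6)@(5, 13): e=[6,-2,0] → ·  [on edge]
    (1,9)@(3, 19): e=[10,-6,0] → ·  [on edge]
  covered (1 px):
    · · · ·
    · · · ·
    · · · ·
    · · · █
    · · · ·
    · · · ·
    · · · ·
    · · · ·
    · · · ·
    · · · ·
    · · · ·
T2:
  2·area = 22
  edge (6, 7)→(2, 2): d=(-4,-5) top-left  bias=+0
  edge (2, 2)→(8, 4): d=(6,2) right/bottom  bias=-1
  edge (8, 4)→(6, 7): d=(-2,3) right/bottom  bias=-1
    (1,1)@(3, 3): e=[1,4,17] → █
    (2,1)@(5, 3): e=[11,0,11] → ·  [on edge]
    (1,2)@(3, 5): e=[-7,16,13] → ·
    (2,2)@(5, 5): e=[3,12,7] → █
    (3,2)@(7, 5): e=[13,8,1] → █
    (2,3)@(5, 7): e=[-5,24,3] → ·
    (3,3)@(7, 7): e=[5,20,-3] → ·
  covered (3 px):
    · · · ·
    · █ · ·
    · · █ █
    · · · ·
    · · · ·
    · · · ·
    · · · ·
    · · · ·
    · · · ·
    · · · ·
    · · · ·

Answer: [[0,1],[1,3],[1,4],[2,4],[1,5],[2,5],[1,6],[2,6]]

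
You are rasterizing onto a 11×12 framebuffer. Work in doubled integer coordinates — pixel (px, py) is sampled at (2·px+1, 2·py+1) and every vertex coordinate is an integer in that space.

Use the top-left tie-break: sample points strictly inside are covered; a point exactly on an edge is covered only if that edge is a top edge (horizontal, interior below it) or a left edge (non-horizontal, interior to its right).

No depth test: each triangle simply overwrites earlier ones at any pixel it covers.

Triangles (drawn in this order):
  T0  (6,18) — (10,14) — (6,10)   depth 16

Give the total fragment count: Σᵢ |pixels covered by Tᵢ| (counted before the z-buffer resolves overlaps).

T0:
  2·area = 32  (B↔C swapped to make it positive)
  edge (6, 18)→(6, 10): d=(0,-8) top-left  bias=+0
  edge (6, 10)→(10, 14): d=(4,4) right/bottom  bias=-1
  edge (10, 14)→(6, 18): d=(-4,4) right/bottom  bias=-1
    (10,1)@(21, 3): e=[120,-88,0] → ·  [on edge]
    (0,2)@(1, 5): e=[-40,0,72] → ·  [on edge]
    (9,2)@(19, 5): e=[104,-72,0] → ·  [on edge]
    (1,3)@(3, 7): e=[-24,0,56] → ·  [on edge]
    (8,3)@(17, 7): e=[88,-56,0] → ·  [on edge]
    (2,4)@(5, 9): e=[-8,0,40] → ·  [on edge]
    (7,4)@(15, 9): e=[72,-40,0] → ·  [on edge]
    (3,5)@(7, 11): e=[8,0,24] → ·  [on edge]
    (6,5)@(13, 11): e=[56,-24,0] → ·  [on edge]
    (3,6)@(7, 13): e=[8,8,16] → █
    (4,6)@(9, 13): e=[24,0,8] → ·  [on edge]
    (5,6)@(11, 13): e=[40,-8,0] → ·  [on edge]
    (4,7)@(9, 15): e=[24,8,0] → ·  [on edge]
    (5,7)@(11, 15): e=[40,0,-8] → ·  [on edge]
    (3,8)@(7, 17): e=[8,24,0] → ·  [on edge]
    (6,8)@(13, 17): e=[56,0,-24] → ·  [on edge]
    (2,9)@(5, 19): e=[-8,40,0] → ·  [on edge]
    (7,9)@(15, 19): e=[72,0,-40] → ·  [on edge]
    (1,10)@(3, 21): e=[-24,56,0] → ·  [on edge]
    (8,10)@(17, 21): e=[88,0,-56] → ·  [on edge]
    (0,11)@(1, 23): e=[-40,72,0] → ·  [on edge]
    (9,11)@(19, 23): e=[104,0,-72] → ·  [on edge]
  covered (2 px):
    · · · · · · · · · · ·
    · · · · · · · · · · ·
    · · · · · · · · · · ·
    · · · · · · · · · · ·
    · · · · · · · · · · ·
    · · · · · · · · · · ·
    · · · █ · · · · · · ·
    · · · █ · · · · · · ·
    · · · · · · · · · · ·
    · · · · · · · · · · ·
    · · · · · · · · · · ·
    · · · · · · · · · · ·

Answer: 2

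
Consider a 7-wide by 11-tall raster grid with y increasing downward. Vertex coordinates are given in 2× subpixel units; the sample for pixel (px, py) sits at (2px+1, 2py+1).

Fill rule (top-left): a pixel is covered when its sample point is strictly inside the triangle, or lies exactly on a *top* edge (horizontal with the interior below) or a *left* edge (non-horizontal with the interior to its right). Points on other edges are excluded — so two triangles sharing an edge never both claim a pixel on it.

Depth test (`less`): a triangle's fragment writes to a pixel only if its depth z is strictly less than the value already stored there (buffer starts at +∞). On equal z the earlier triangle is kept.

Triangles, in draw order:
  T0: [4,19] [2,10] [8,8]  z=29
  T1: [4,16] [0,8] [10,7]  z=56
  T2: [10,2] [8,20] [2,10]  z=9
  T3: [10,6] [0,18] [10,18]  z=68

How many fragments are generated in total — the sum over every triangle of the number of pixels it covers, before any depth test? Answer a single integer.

T0:
  2·area = 58
  edge (4, 19)→(2, 10): d=(-2,-9) top-left  bias=+0
  edge (2, 10)→(8, 8): d=(6,-2) top-left  bias=+0
  edge (8, 8)→(4, 19): d=(-4,11) right/bottom  bias=-1
    (5,3)@(11, 7): e=[87,0,-29] → ·  [on edge]
    (2,4)@(5, 9): e=[29,0,29] → █  [on edge]
    (3,4)@(7, 9): e=[47,4,7] → █
    (4,4)@(9, 9): e=[65,8,-15] → ·
    (1,5)@(3, 11): e=[7,8,43] → █
    (3,5)@(7, 11): e=[43,16,-1] → ·
    (1,6)@(3, 13): e=[3,20,35] → █
    (3,6)@(7, 13): e=[39,28,-9] → ·
    (1,7)@(3, 15): e=[-1,32,27] → ·
    (2,7)@(5, 15): e=[17,36,5] → █
    (3,7)@(7, 15): e=[35,40,-17] → ·
    (2,8)@(5, 17): e=[13,48,-3] → ·
  covered (7 px):
    · · · · · · ·
    · · · · · · ·
    · · · · · · ·
    · · · · · · ·
    · · █ █ · · ·
    · █ █ · · · ·
    · █ █ · · · ·
    · · █ · · · ·
    · · · · · · ·
    · · · · · · ·
    · · · · · · ·
T1:
  2·area = 84
  edge (4, 16)→(0, 8): d=(-4,-8) top-left  bias=+0
  edge (0, 8)→(10, 7): d=(10,-1) top-left  bias=+0
  edge (10, 7)→(4, 16): d=(-6,9) right/bottom  bias=-1
    (0,4)@(1, 9): e=[4,11,69] → █
    (1,4)@(3, 9): e=[20,13,51] → █
    (2,4)@(5, 9): e=[36,15,33] → █
    (3,4)@(7, 9): e=[52,17,15] → █
    (4,4)@(9, 9): e=[68,19,-3] → ·
    (0,5)@(1, 11): e=[-4,31,57] → ·
    (1,5)@(3, 11): e=[12,33,39] → █
    (4,5)@(9, 11): e=[60,39,-15] → ·
    (1,6)@(3, 13): e=[4,53,27] → █
    (3,6)@(7, 13): e=[36,57,-9] → ·
    (1,7)@(3, 15): e=[-4,73,15] → ·
    (2,7)@(5, 15): e=[12,75,-3] → ·
  covered (9 px):
    · · · · · · ·
    · · · · · · ·
    · · · · · · ·
    · · · · · · ·
    █ █ █ █ · · ·
    · █ █ █ · · ·
    · █ █ · · · ·
    · · · · · · ·
    · · · · · · ·
    · · · · · · ·
    · · · · · · ·
T2:
  2·area = 128
  edge (10, 2)→(8, 20): d=(-2,18) right/bottom  bias=-1
  edge (8, 20)→(2, 10): d=(-6,-10) top-left  bias=+0
  edge (2, 10)→(10, 2): d=(8,-8) top-left  bias=+0
    (5,0)@(11, 1): e=[-16,144,0] → ·  [on edge]
    (4,1)@(9, 3): e=[16,112,0] → █  [on edge]
    (5,1)@(11, 3): e=[-20,132,16] → ·
    (3,2)@(7, 5): e=[48,80,0] → █  [on edge]
    (5,2)@(11, 5): e=[-24,120,32] → ·
    (2,3)@(5, 7): e=[80,48,0] → █  [on edge]
    (5,3)@(11, 7): e=[-28,108,48] → ·
    (1,4)@(3, 9): e=[112,16,0] → █  [on edge]
    (5,4)@(11, 9): e=[-32,96,64] → ·
    (0,5)@(1, 11): e=[144,-16,0] → ·  [on edge]
    (1,5)@(3, 11): e=[108,4,16] → █
    (4,5)@(9, 11): e=[0,64,64] → ·  [on edge]
    (2,7)@(5, 15): e=[64,0,64] → █  [on edge]
  covered (18 px):
    · · · · · · ·
    · · · · █ · ·
    · · · █ █ · ·
    · · █ █ █ · ·
    · █ █ █ █ · ·
    · █ █ █ · · ·
    · · █ █ · · ·
    · · █ █ · · ·
    · · · █ · · ·
    · · · · · · ·
    · · · · · · ·
T3:
  2·area = 120  (B↔C swapped to make it positive)
  edge (10, 6)→(10, 18): d=(0,12) right/bottom  bias=-1
  edge (10, 18)→(0, 18): d=(-10,0) right/bottom  bias=-1
  edge (0, 18)→(10, 6): d=(10,-12) top-left  bias=+0
    (4,4)@(9, 9): e=[12,90,18] → █
    (5,4)@(11, 9): e=[-12,90,42] → ·
    (3,5)@(7, 11): e=[36,70,14] → █
    (5,5)@(11, 11): e=[-12,70,62] → ·
    (2,6)@(5, 13): e=[60,50,10] → █
    (5,6)@(11, 13): e=[-12,50,82] → ·
    (1,7)@(3, 15): e=[84,30,6] → █
    (5,7)@(11, 15): e=[-12,30,102] → ·
    (0,8)@(1, 17): e=[108,10,2] → █
    (5,8)@(11, 17): e=[-12,10,122] → ·
    (0,9)@(1, 19): e=[108,-10,22] → ·
    (1,9)@(3, 19): e=[84,-10,46] → ·
  covered (15 px):
    · · · · · · ·
    · · · · · · ·
    · · · · · · ·
    · · · · · · ·
    · · · · █ · ·
    · · · █ █ · ·
    · · █ █ █ · ·
    · █ █ █ █ · ·
    █ █ █ █ █ · ·
    · · · · · · ·
    · · · · · · ·

Answer: 49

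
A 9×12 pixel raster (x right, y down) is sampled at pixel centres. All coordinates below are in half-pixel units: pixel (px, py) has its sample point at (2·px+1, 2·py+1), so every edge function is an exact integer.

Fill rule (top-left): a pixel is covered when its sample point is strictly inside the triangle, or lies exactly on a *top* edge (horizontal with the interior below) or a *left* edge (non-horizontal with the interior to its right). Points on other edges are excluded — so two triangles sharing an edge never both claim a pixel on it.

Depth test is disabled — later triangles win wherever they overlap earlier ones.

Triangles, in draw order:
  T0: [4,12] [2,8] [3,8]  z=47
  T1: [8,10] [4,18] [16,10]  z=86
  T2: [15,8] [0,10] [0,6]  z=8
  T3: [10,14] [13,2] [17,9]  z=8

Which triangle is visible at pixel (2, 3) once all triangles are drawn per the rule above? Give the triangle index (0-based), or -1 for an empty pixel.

T0:
  2·area = 4
  edge (4, 12)→(2, 8): d=(-2,-4) top-left  bias=+0
  edge (2, 8)→(3, 8): d=(1,0) top-left  bias=+0
  edge (3, 8)→(4, 12): d=(1,4) right/bottom  bias=-1
    (1,4)@(3, 9): e=[2,1,1] → █
    (2,4)@(5, 9): e=[10,1,-7] → ·
    (1,5)@(3, 11): e=[-2,3,3] → ·
  covered (1 px):
    · · · · · · · · ·
    · · · · · · · · ·
    · · · · · · · · ·
    · · · · · · · · ·
    · █ · · · · · · ·
    · · · · · · · · ·
    · · · · · · · · ·
    · · · · · · · · ·
    · · · · · · · · ·
    · · · · · · · · ·
    · · · · · · · · ·
    · · · · · · · · ·
T1:
  2·area = 64  (B↔C swapped to make it positive)
  edge (8, 10)→(16, 10): d=(8,0) top-left  bias=+0
  edge (16, 10)→(4, 18): d=(-12,8) right/bottom  bias=-1
  edge (4, 18)→(8, 10): d=(4,-8) top-left  bias=+0
    (4,5)@(9, 11): e=[8,44,12] → █
    (5,5)@(11, 11): e=[8,28,28] → █
    (6,5)@(13, 11): e=[8,12,44] → █
    (7,5)@(15, 11): e=[8,-4,60] → ·
    (3,6)@(7, 13): e=[24,36,4] → █
    (6,6)@(13, 13): e=[24,-12,52] → ·
    (3,7)@(7, 15): e=[40,12,12] → █
    (4,7)@(9, 15): e=[40,-4,28] → ·
    (5,7)@(11, 15): e=[40,-20,44] → ·
    (2,8)@(5, 17): e=[56,4,4] → █
    (3,8)@(7, 17): e=[56,-12,20] → ·
    (2,9)@(5, 19): e=[72,-20,12] → ·
  covered (8 px):
    · · · · · · · · ·
    · · · · · · · · ·
    · · · · · · · · ·
    · · · · · · · · ·
    · · · · · · · · ·
    · · · · █ █ █ · ·
    · · · █ █ █ · · ·
    · · · █ · · · · ·
    · · █ · · · · · ·
    · · · · · · · · ·
    · · · · · · · · ·
    · · · · · · · · ·
T2:
  2·area = 60
  edge (15, 8)→(0, 10): d=(-15,2) right/bottom  bias=-1
  edge (0, 10)→(0, 6): d=(0,-4) top-left  bias=+0
  edge (0, 6)→(15, 8): d=(15,2) right/bottom  bias=-1
    (0,3)@(1, 7): e=[43,4,13] → █
    (1,3)@(3, 7): e=[39,12,9] → █
    (2,3)@(5, 7): e=[35,20,5] → █
    (3,3)@(7, 7): e=[31,28,1] → █
    (4,3)@(9, 7): e=[27,36,-3] → ·
    (0,4)@(1, 9): e=[13,4,43] → █
    (4,4)@(9, 9): e=[-3,36,27] → ·
    (0,5)@(1, 11): e=[-17,4,73] → ·
    (1,5)@(3, 11): e=[-21,12,69] → ·
    (2,5)@(5, 11): e=[-25,20,65] → ·
    (3,5)@(7, 11): e=[-29,28,61] → ·
  covered (8 px):
    · · · · · · · · ·
    · · · · · · · · ·
    · · · · · · · · ·
    █ █ █ █ · · · · ·
    █ █ █ █ · · · · ·
    · · · · · · · · ·
    · · · · · · · · ·
    · · · · · · · · ·
    · · · · · · · · ·
    · · · · · · · · ·
    · · · · · · · · ·
    · · · · · · · · ·
T3:
  2·area = 69
  edge (10, 14)→(13, 2): d=(3,-12) top-left  bias=+0
  edge (13, 2)→(17, 9): d=(4,7) right/bottom  bias=-1
  edge (17, 9)→(10, 14): d=(-7,5) right/bottom  bias=-1
    (6,1)@(13, 3): e=[3,4,62] → █
    (7,1)@(15, 3): e=[27,-10,52] → ·
    (6,2)@(13, 5): e=[9,12,48] → █
    (7,2)@(15, 5): e=[33,-2,38] → ·
    (6,3)@(13, 7): e=[15,20,34] → █
    (7,3)@(15, 7): e=[39,6,24] → █
    (8,3)@(17, 7): e=[63,-8,14] → ·
    (6,4)@(13, 9): e=[21,28,20] → █
    (8,4)@(17, 9): e=[69,0,0] → ·  [on edge]
    (5,5)@(11, 11): e=[3,50,16] → █
    (7,5)@(15, 11): e=[51,22,-4] → ·
    (5,6)@(11, 13): e=[9,58,2] → █
    (1,9)@(3, 19): e=[-69,138,0] → ·  [on edge]
  covered (9 px):
    · · · · · · · · ·
    · · · · · · █ · ·
    · · · · · · █ · ·
    · · · · · · █ █ ·
    · · · · · · █ █ ·
    · · · · · █ █ · ·
    · · · · · █ · · ·
    · · · · · · · · ·
    · · · · · · · · ·
    · · · · · · · · ·
    · · · · · · · · ·
    · · · · · · · · ·

Z-buffer (winner per pixel, '.' = empty):
  . . . . . . . . .
  . . . . . . 3 . .
  . . . . . . 3 . .
  2 2 2 2 . . 3 3 .
  2 2 2 2 . . 3 3 .
  . . . . 1 3 3 . .
  . . . 1 1 3 . . .
  . . . 1 . . . . .
  . . 1 . . . . . .
  . . . . . . . . .
  . . . . . . . . .
  . . . . . . . . .

Answer: 2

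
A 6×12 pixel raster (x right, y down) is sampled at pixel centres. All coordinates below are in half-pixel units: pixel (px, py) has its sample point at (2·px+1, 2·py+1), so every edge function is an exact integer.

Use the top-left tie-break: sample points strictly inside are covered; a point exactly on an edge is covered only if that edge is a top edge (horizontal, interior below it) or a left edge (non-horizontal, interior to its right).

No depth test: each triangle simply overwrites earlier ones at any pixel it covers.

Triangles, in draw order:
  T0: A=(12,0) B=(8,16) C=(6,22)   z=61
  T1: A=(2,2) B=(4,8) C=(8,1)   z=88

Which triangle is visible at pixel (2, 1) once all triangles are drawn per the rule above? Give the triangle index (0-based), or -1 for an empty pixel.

T0:
  2·area = 8
  edge (12, 0)→(8, 16): d=(-4,16) right/bottom  bias=-1
  edge (8, 16)→(6, 22): d=(-2,6) right/bottom  bias=-1
  edge (6, 22)→(12, 0): d=(6,-22) top-left  bias=+0
    (5,3)@(11, 7): e=[-12,0,20] → ·  [on edge]
    (4,5)@(9, 11): e=[4,4,0] → █  [on edge]
    (5,5)@(11, 11): e=[-28,-8,44] → ·
    (4,6)@(9, 13): e=[-4,0,12] → ·  [on edge]
    (3,9)@(7, 19): e=[4,0,4] → ·  [on edge]
  covered (1 px):
    · · · · · ·
    · · · · · ·
    · · · · · ·
    · · · · · ·
    · · · · · ·
    · · · · █ ·
    · · · · · ·
    · · · · · ·
    · · · · · ·
    · · · · · ·
    · · · · · ·
    · · · · · ·
T1:
  2·area = 38  (B↔C swapped to make it positive)
  edge (2, 2)→(8, 1): d=(6,-1) top-left  bias=+0
  edge (8, 1)→(4, 8): d=(-4,7) right/bottom  bias=-1
  edge (4, 8)→(2, 2): d=(-2,-6) top-left  bias=+0
    (1,1)@(3, 3): e=[7,27,4] → █
    (2,1)@(5, 3): e=[9,13,16] → █
    (3,1)@(7, 3): e=[11,-1,28] → ·
    (1,2)@(3, 5): e=[19,19,0] → █  [on edge]
    (3,2)@(7, 5): e=[23,-9,24] → ·
    (1,3)@(3, 7): e=[31,11,-4] → ·
    (2,3)@(5, 7): e=[33,-3,8] → ·
    (2,5)@(5, 11): e=[57,-19,0] → ·  [on edge]
    (3,8)@(7, 17): e=[95,-57,0] → ·  [on edge]
    (4,11)@(9, 23): e=[133,-95,0] → ·  [on edge]
  covered (4 px):
    · · · · · ·
    · █ █ · · ·
    · █ █ · · ·
    · · · · · ·
    · · · · · ·
    · · · · · ·
    · · · · · ·
    · · · · · ·
    · · · · · ·
    · · · · · ·
    · · · · · ·
    · · · · · ·

Z-buffer (winner per pixel, '.' = empty):
  . . . . . .
  . 1 1 . . .
  . 1 1 . . .
  . . . . . .
  . . . . . .
  . . . . 0 .
  . . . . . .
  . . . . . .
  . . . . . .
  . . . . . .
  . . . . . .
  . . . . . .

Result: 1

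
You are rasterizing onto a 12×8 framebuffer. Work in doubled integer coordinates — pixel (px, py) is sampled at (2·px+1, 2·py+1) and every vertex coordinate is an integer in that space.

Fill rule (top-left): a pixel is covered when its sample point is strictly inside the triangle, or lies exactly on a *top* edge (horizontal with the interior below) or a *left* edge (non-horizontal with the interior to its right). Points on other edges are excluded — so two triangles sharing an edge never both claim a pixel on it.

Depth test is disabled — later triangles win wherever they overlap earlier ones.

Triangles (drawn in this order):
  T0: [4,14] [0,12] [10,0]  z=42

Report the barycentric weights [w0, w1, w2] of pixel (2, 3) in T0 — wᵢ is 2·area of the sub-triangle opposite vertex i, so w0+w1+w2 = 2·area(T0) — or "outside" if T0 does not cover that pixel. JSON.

T0:
  2·area = 68
  edge (4, 14)→(0, 12): d=(-4,-2) top-left  bias=+0
  edge (0, 12)→(10, 0): d=(10,-12) top-left  bias=+0
  edge (10, 0)→(4, 14): d=(-6,14) right/bottom  bias=-1
    (3,2)@(7, 5): e=[42,14,12] → █
    (4,2)@(9, 5): e=[46,38,-16] → ·
    (2,3)@(5, 7): e=[30,10,28] → █
    (3,3)@(7, 7): e=[34,34,0] → ·  [on edge]
    (1,4)@(3, 9): e=[18,6,44] → █
    (3,4)@(7, 9): e=[26,54,-12] → ·
    (0,5)@(1, 11): e=[6,2,60] → █
    (3,5)@(7, 11): e=[18,74,-24] → ·
    (0,6)@(1, 13): e=[-2,22,48] → ·
    (1,6)@(3, 13): e=[2,46,20] → █
    (2,6)@(5, 13): e=[6,70,-8] → ·
    (1,7)@(3, 15): e=[-6,66,8] → ·
  covered (8 px):
    · · · · · · · · · · · ·
    · · · · · · · · · · · ·
    · · · █ · · · · · · · ·
    · · █ · · · · · · · · ·
    · █ █ · · · · · · · · ·
    █ █ █ · · · · · · · · ·
    · █ · · · · · · · · · ·
    · · · · · · · · · · · ·

Final: [10,28,30]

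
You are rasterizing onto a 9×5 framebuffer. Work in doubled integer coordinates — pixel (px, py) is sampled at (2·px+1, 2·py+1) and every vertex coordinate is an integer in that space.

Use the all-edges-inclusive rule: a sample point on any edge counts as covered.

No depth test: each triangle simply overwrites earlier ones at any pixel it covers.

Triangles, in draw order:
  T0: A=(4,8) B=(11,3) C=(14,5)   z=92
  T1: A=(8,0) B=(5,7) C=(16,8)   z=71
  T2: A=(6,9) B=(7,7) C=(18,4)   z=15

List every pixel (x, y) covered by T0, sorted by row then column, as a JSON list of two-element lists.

T0:
  2·area = 29
  edge (4, 8)→(11, 3): d=(7,-5) inclusive
  edge (11, 3)→(14, 5): d=(3,2) inclusive
  edge (14, 5)→(4, 8): d=(-10,3) inclusive
    (5,1)@(11, 3): e=[0,0,29] → █  [on edge]
    (6,1)@(13, 3): e=[10,-4,23] → ·
    (4,2)@(9, 5): e=[4,10,15] → █
    (6,2)@(13, 5): e=[24,2,3] → █
    (7,2)@(15, 5): e=[34,-2,-3] → ·
    (3,3)@(7, 7): e=[8,20,1] → █
    (4,3)@(9, 7): e=[18,16,-5] → ·
    (5,3)@(11, 7): e=[28,12,-11] → ·
    (6,3)@(13, 7): e=[38,8,-17] → ·
    (8,3)@(17, 7): e=[58,0,-29] → ·  [on edge]
    (3,4)@(7, 9): e=[22,26,-19] → ·
  covered (5 px):
    · · · · · · · · ·
    · · · · · █ · · ·
    · · · · █ █ █ · ·
    · · · █ · · · · ·
    · · · · · · · · ·
T1:
  2·area = 80  (B↔C swapped to make it positive)
  edge (8, 0)→(16, 8): d=(8,8) inclusive
  edge (16, 8)→(5, 7): d=(-11,-1) inclusive
  edge (5, 7)→(8, 0): d=(3,-7) inclusive
    (4,0)@(9, 1): e=[0,70,10] → █  [on edge]
    (5,0)@(11, 1): e=[-16,72,24] → ·
    (3,1)@(7, 3): e=[32,46,2] → █
    (5,1)@(11, 3): e=[0,50,30] → █  [on edge]
    (6,1)@(13, 3): e=[-16,52,44] → ·
    (3,2)@(7, 5): e=[48,24,8] → █
    (6,2)@(13, 5): e=[0,30,50] → █  [on edge]
    (7,2)@(15, 5): e=[-16,32,64] → ·
    (2,3)@(5, 7): e=[80,0,0] → █  [on edge]
    (7,3)@(15, 7): e=[0,10,70] → █  [on edge]
    (8,3)@(17, 7): e=[-16,12,84] → ·
    (2,4)@(5, 9): e=[96,-22,6] → ·
    (8,4)@(17, 9): e=[0,-10,90] → ·  [on edge]
  covered (14 px):
    · · · · █ · · · ·
    · · · █ █ █ · · ·
    · · · █ █ █ █ · ·
    · · █ █ █ █ █ █ ·
    · · · · · · · · ·
T2:
  2·area = 19
  edge (6, 9)→(7, 7): d=(1,-2) inclusive
  edge (7, 7)→(18, 4): d=(11,-3) inclusive
  edge (18, 4)→(6, 9): d=(-12,5) inclusive
    (4,1)@(9, 3): e=[0,-38,57] → ·  [on edge]
    (7,2)@(15, 5): e=[14,2,3] → █
    (8,2)@(17, 5): e=[18,8,-7] → ·
    (3,3)@(7, 7): e=[0,0,19] → █  [on edge]
    (4,3)@(9, 7): e=[4,6,9] → █
    (5,3)@(11, 7): e=[8,12,-1] → ·
    (7,3)@(15, 7): e=[16,24,-21] → ·
    (3,4)@(7, 9): e=[2,22,-5] → ·
    (4,4)@(9, 9): e=[6,28,-15] → ·
  covered (3 px):
    · · · · · · · · ·
    · · · · · · · · ·
    · · · · · · · █ ·
    · · · █ █ · · · ·
    · · · · · · · · ·

Answer: [[5,1],[4,2],[5,2],[6,2],[3,3]]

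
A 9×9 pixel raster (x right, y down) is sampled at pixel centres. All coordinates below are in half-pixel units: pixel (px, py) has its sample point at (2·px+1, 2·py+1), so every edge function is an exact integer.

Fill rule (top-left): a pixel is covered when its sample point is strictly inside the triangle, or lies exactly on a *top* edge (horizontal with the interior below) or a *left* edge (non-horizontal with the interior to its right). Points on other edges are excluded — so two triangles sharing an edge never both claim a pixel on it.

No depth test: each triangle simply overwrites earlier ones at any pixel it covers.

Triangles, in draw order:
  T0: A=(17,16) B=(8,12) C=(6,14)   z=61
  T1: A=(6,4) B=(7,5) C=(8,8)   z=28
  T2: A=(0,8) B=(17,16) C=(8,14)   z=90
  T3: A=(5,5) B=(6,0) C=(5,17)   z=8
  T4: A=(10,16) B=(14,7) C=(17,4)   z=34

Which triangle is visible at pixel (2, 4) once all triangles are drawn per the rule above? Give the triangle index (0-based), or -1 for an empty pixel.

T0:
  2·area = 26  (B↔C swapped to make it positive)
  edge (17, 16)→(6, 14): d=(-11,-2) top-left  bias=+0
  edge (6, 14)→(8, 12): d=(2,-2) top-left  bias=+0
  edge (8, 12)→(17, 16): d=(9,4) right/bottom  bias=-1
    (8,1)@(17, 3): e=[143,0,-117] → ·  [on edge]
    (7,2)@(15, 5): e=[117,0,-91] → ·  [on edge]
    (6,3)@(13, 7): e=[91,0,-65] → ·  [on edge]
    (5,4)@(11, 9): e=[65,0,-39] → ·  [on edge]
    (4,5)@(9, 11): e=[39,0,-13] → ·  [on edge]
    (3,6)@(7, 13): e=[13,0,13] → #  [on edge]
    (4,6)@(9, 13): e=[17,4,5] → #
    (5,6)@(11, 13): e=[21,8,-3] → ·
    (2,7)@(5, 15): e=[-13,0,39] → ·  [on edge]
    (3,7)@(7, 15): e=[-9,4,31] → ·
    (4,7)@(9, 15): e=[-5,8,23] → ·
    (6,7)@(13, 15): e=[3,16,7] → #
    (1,8)@(3, 17): e=[-39,0,65] → ·  [on edge]
  covered (3 px):
    · · · · · · · · ·
    · · · · · · · · ·
    · · · · · · · · ·
    · · · · · · · · ·
    · · · · · · · · ·
    · · · · · · · · ·
    · · · # # · · · ·
    · · · · · · # · ·
    · · · · · · · · ·
T1:
  2·area = 2
  edge (6, 4)→(7, 5): d=(1,1) right/bottom  bias=-1
  edge (7, 5)→(8, 8): d=(1,3) right/bottom  bias=-1
  edge (8, 8)→(6, 4): d=(-2,-4) top-left  bias=+0
    (1,0)@(3, 1): e=[0,8,-6] → ·  [on edge]
    (2,1)@(5, 3): e=[0,4,-2] → ·  [on edge]
    (3,2)@(7, 5): e=[0,0,2] → ·  [on edge]
    (4,3)@(9, 7): e=[0,-4,6] → ·  [on edge]
    (5,4)@(11, 9): e=[0,-8,10] → ·  [on edge]
    (4,5)@(9, 11): e=[4,0,-2] → ·  [on edge]
    (6,5)@(13, 11): e=[0,-12,14] → ·  [on edge]
    (7,6)@(15, 13): e=[0,-16,18] → ·  [on edge]
    (8,7)@(17, 15): e=[0,-20,22] → ·  [on edge]
    (5,8)@(11, 17): e=[8,0,-6] → ·  [on edge]
  covered (0 px):
    · · · · · · · · ·
    · · · · · · · · ·
    · · · · · · · · ·
    · · · · · · · · ·
    · · · · · · · · ·
    · · · · · · · · ·
    · · · · · · · · ·
    · · · · · · · · ·
    · · · · · · · · ·
T2:
  2·area = 38
  edge (0, 8)→(17, 16): d=(17,8) right/bottom  bias=-1
  edge (17, 16)→(8, 14): d=(-9,-2) top-left  bias=+0
  edge (8, 14)→(0, 8): d=(-8,-6) top-left  bias=+0
    (2,5)@(5, 11): e=[11,21,6] → #
    (3,5)@(7, 11): e=[-5,25,18] → ·
    (2,6)@(5, 13): e=[45,3,-10] → ·
    (3,6)@(7, 13): e=[29,7,2] → #
    (4,6)@(9, 13): e=[13,11,14] → #
    (5,6)@(11, 13): e=[-3,15,26] → ·
    (3,7)@(7, 15): e=[63,-11,-14] → ·
    (4,7)@(9, 15): e=[47,-7,-2] → ·
    (6,7)@(13, 15): e=[15,1,22] → #
    (7,7)@(15, 15): e=[-1,5,34] → ·
    (6,8)@(13, 17): e=[49,-17,6] → ·
  covered (4 px):
    · · · · · · · · ·
    · · · · · · · · ·
    · · · · · · · · ·
    · · · · · · · · ·
    · · · · · · · · ·
    · · # · · · · · ·
    · · · # # · · · ·
    · · · · · · # · ·
    · · · · · · · · ·
T3:
  2·area = 12
  edge (5, 5)→(6, 0): d=(1,-5) top-left  bias=+0
  edge (6, 0)→(5, 17): d=(-1,17) right/bottom  bias=-1
  edge (5, 17)→(5, 5): d=(0,-12) top-left  bias=+0
    (2,0)@(5, 1): e=[-4,16,0] → ·  [on edge]
    (2,1)@(5, 3): e=[-2,14,0] → ·  [on edge]
    (2,2)@(5, 5): e=[0,12,0] → #  [on edge]
    (3,2)@(7, 5): e=[10,-22,24] → ·
    (2,3)@(5, 7): e=[2,10,0] → #  [on edge]
    (3,3)@(7, 7): e=[12,-24,24] → ·
    (2,4)@(5, 9): e=[4,8,0] → #  [on edge]
    (3,4)@(7, 9): e=[14,-26,24] → ·
    (2,5)@(5, 11): e=[6,6,0] → #  [on edge]
    (3,5)@(7, 11): e=[16,-28,24] → ·
    (2,6)@(5, 13): e=[8,4,0] → #  [on edge]
    (3,6)@(7, 13): e=[18,-30,24] → ·
    (1,7)@(3, 15): e=[0,36,-24] → ·  [on edge]
    (2,7)@(5, 15): e=[10,2,0] → #  [on edge]
    (2,8)@(5, 17): e=[12,0,0] → ·  [on edge]
  covered (6 px):
    · · · · · · · · ·
    · · · · · · · · ·
    · · # · · · · · ·
    · · # · · · · · ·
    · · # · · · · · ·
    · · # · · · · · ·
    · · # · · · · · ·
    · · # · · · · · ·
    · · · · · · · · ·
T4:
  2·area = 15
  edge (10, 16)→(14, 7): d=(4,-9) top-left  bias=+0
  edge (14, 7)→(17, 4): d=(3,-3) top-left  bias=+0
  edge (17, 4)→(10, 16): d=(-7,12) right/bottom  bias=-1
    (7,3)@(15, 7): e=[9,3,3] → #
    (8,3)@(17, 7): e=[27,9,-21] → ·
    (7,4)@(15, 9): e=[17,9,-11] → ·
  covered (1 px):
    · · · · · · · · ·
    · · · · · · · · ·
    · · · · · · · · ·
    · · · · · · · # ·
    · · · · · · · · ·
    · · · · · · · · ·
    · · · · · · · · ·
    · · · · · · · · ·
    · · · · · · · · ·

Z-buffer (winner per pixel, '.' = empty):
  . . . . . . . . .
  . . . . . . . . .
  . . 3 . . . . . .
  . . 3 . . . . 4 .
  . . 3 . . . . . .
  . . 3 . . . . . .
  . . 3 2 2 . . . .
  . . 3 . . . 2 . .
  . . . . . . . . .

Final: 3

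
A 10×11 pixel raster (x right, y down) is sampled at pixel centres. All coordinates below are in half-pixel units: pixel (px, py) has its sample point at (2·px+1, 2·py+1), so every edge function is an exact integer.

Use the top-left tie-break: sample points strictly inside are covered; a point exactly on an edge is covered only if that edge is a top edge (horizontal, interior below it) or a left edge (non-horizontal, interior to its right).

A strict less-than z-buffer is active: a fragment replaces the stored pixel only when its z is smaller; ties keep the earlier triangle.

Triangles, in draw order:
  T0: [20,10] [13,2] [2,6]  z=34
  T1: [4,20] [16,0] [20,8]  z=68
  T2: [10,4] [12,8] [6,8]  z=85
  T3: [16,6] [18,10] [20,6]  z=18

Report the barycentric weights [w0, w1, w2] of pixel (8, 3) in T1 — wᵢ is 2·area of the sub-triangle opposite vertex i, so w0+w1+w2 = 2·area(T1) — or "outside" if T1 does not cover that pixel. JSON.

T0:
  2·area = 116  (B↔C swapped to make it positive)
  edge (20, 10)→(2, 6): d=(-18,-4) top-left  bias=+0
  edge (2, 6)→(13, 2): d=(11,-4) top-left  bias=+0
  edge (13, 2)→(20, 10): d=(7,8) right/bottom  bias=-1
    (5,1)@(11, 3): e=[90,3,23] → X
    (6,1)@(13, 3): e=[98,11,7] → X
    (7,1)@(15, 3): e=[106,19,-9] → .
    (2,2)@(5, 5): e=[30,1,85] → X
    (3,2)@(7, 5): e=[38,9,69] → X
    (4,2)@(9, 5): e=[46,17,53] → X
    (7,2)@(15, 5): e=[70,41,5] → X
    (8,2)@(17, 5): e=[78,49,-11] → .
    (2,3)@(5, 7): e=[-6,23,99] → .
    (3,3)@(7, 7): e=[2,31,83] → X
    (8,3)@(17, 7): e=[42,71,3] → X
    (9,3)@(19, 7): e=[50,79,-13] → .
  covered (16 px):
    . . . . . . . . . .
    . . . . . X X . . .
    . . X X X X X X . .
    . . . X X X X X X .
    . . . . . . . . X X
    . . . . . . . . . .
    . . . . . . . . . .
    . . . . . . . . . .
    . . . . . . . . . .
    . . . . . . . . . .
    . . . . . . . . . .
T1:
  2·area = 176
  edge (4, 20)→(16, 0): d=(12,-20) top-left  bias=+0
  edge (16, 0)→(20, 8): d=(4,8) right/bottom  bias=-1
  edge (20, 8)→(4, 20): d=(-16,12) right/bottom  bias=-1
    (7,1)@(15, 3): e=[16,20,140] → X
    (8,1)@(17, 3): e=[56,4,116] → X
    (9,1)@(19, 3): e=[96,-12,92] → .
    (6,2)@(13, 5): e=[0,44,132] → X  [on edge]
    (9,2)@(19, 5): e=[120,-4,60] → .
    (6,3)@(13, 7): e=[24,52,100] → X
    (9,3)@(19, 7): e=[144,4,28] → X
    (5,4)@(11, 9): e=[8,76,92] → X
    (9,4)@(19, 9): e=[168,12,-4] → .
    (5,5)@(11, 11): e=[32,84,60] → X
    (8,5)@(17, 11): e=[152,36,-12] → .
    (4,6)@(9, 13): e=[16,108,52] → X
    (3,7)@(7, 15): e=[0,132,44] → X  [on edge]
  covered (23 px):
    . . . . . . . . . .
    . . . . . . . X X .
    . . . . . . X X X .
    . . . . . . X X X X
    . . . . . X X X X .
    . . . . . X X X . .
    . . . . X X X . . .
    . . . X X . . . . .
    . . . X . . . . . .
    . . X . . . . . . .
    . . . . . . . . . .
T2:
  2·area = 24
  edge (10, 4)→(12, 8): d=(2,4) right/bottom  bias=-1
  edge (12, 8)→(6, 8): d=(-6,0) right/bottom  bias=-1
  edge (6, 8)→(10, 4): d=(4,-4) top-left  bias=+0
    (6,0)@(13, 1): e=[-18,42,0] → .  [on edge]
    (5,1)@(11, 3): e=[-6,30,0] → .  [on edge]
    (4,2)@(9, 5): e=[6,18,0] → X  [on edge]
    (5,2)@(11, 5): e=[-2,18,8] → .
    (3,3)@(7, 7): e=[18,6,0] → X  [on edge]
    (5,3)@(11, 7): e=[2,6,16] → X
    (6,3)@(13, 7): e=[-6,6,24] → .
    (2,4)@(5, 9): e=[30,-6,0] → .  [on edge]
    (3,4)@(7, 9): e=[22,-6,8] → .
    (4,4)@(9, 9): e=[14,-6,16] → .
    (5,4)@(11, 9): e=[6,-6,24] → .
    (1,5)@(3, 11): e=[42,-18,0] → .  [on edge]
    (0,6)@(1, 13): e=[54,-30,0] → .  [on edge]
  covered (4 px):
    . . . . . . . . . .
    . . . . . . . . . .
    . . . . X . . . . .
    . . . X X X . . . .
    . . . . . . . . . .
    . . . . . . . . . .
    . . . . . . . . . .
    . . . . . . . . . .
    . . . . . . . . . .
    . . . . . . . . . .
    . . . . . . . . . .
T3:
  2·area = 16  (B↔C swapped to make it positive)
  edge (16, 6)→(20, 6): d=(4,0) top-left  bias=+0
  edge (20, 6)→(18, 10): d=(-2,4) right/bottom  bias=-1
  edge (18, 10)→(16, 6): d=(-2,-4) top-left  bias=+0
    (8,3)@(17, 7): e=[4,10,2] → X
    (9,3)@(19, 7): e=[4,2,10] → X
    (8,4)@(17, 9): e=[12,6,-2] → .
    (9,4)@(19, 9): e=[12,-2,6] → .
  covered (2 px):
    . . . . . . . . . .
    . . . . . . . . . .
    . . . . . . . . . .
    . . . . . . . . X X
    . . . . . . . . . .
    . . . . . . . . . .
    . . . . . . . . . .
    . . . . . . . . . .
    . . . . . . . . . .
    . . . . . . . . . .
    . . . . . . . . . .

Final: [20,52,104]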